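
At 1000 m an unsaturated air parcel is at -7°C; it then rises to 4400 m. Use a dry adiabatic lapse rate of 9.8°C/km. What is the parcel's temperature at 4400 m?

Dry adiabatic to 4400 m: -9.8 × 3.4 km = -33.32°C, so T = -40.32°C.

-40.32°C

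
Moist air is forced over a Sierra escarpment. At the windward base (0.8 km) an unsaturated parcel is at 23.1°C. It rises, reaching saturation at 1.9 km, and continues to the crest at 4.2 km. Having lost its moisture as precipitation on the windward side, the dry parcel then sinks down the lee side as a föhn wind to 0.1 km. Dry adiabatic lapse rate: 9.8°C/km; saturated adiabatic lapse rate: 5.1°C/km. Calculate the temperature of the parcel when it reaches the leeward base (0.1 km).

40.77°C

800 → 1900 m (dry, 9.8°C/km): ΔT = -9.8 × 1.1 = -10.78°C → T = 12.32°C
1900 → 4200 m (saturated, 5.1°C/km): ΔT = -5.1 × 2.3 = -11.73°C → T = 0.59°C
4200 → 100 m (dry descent, 9.8°C/km): ΔT = +9.8 × 4.1 = +40.18°C → T = 40.77°C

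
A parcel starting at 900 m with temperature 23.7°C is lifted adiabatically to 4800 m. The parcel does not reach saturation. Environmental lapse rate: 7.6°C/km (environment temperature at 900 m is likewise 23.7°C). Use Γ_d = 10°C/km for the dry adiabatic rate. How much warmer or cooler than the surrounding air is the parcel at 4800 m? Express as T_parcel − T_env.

Parcel:
  Dry to 4800 m: -10 × 3.9 km = -39°C, so T = -15.3°C.
Environment:
  Environment to 4800 m: -7.6 × 3.9 km = -29.64°C, so T = -5.94°C.
T_parcel − T_env = -15.3 − (-5.94) = -9.36°C

-9.36°C (parcel cooler than environment)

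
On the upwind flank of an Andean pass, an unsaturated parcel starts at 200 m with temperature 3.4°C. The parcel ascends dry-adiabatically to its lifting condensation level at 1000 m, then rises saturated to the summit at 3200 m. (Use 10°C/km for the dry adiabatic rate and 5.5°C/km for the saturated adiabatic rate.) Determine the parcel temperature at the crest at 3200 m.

-16.7°C

Dry to 1000 m: -10 × 0.8 km = -8°C, so T = -4.6°C.
Saturated to 3200 m: -5.5 × 2.2 km = -12.1°C, so T = -16.7°C.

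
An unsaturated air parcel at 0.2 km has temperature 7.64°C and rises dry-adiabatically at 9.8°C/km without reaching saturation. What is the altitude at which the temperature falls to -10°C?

Height above start = (7.64 − (-10)) / 9.8 = 1.8 km
Altitude = 200 m + 1800 m = 2000 m

2 km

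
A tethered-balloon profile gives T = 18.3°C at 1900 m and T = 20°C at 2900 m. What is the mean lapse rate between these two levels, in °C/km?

Γ = −ΔT/Δz = (18.3 − 20) / (2900 − 1900) m
  = -1.7°C / 1 km = -1.7°C/km

-1.7°C/km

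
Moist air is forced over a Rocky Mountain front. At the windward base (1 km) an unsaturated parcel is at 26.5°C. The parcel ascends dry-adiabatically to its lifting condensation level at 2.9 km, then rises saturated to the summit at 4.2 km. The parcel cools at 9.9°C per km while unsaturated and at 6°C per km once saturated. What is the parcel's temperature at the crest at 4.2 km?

-0.11°C

From 1000 m to 2900 m (dry): cools by 9.9 × 1.9 = 18.81°C, giving 7.69°C.
From 2900 m to 4200 m (saturated): cools by 6 × 1.3 = 7.8°C, giving -0.11°C.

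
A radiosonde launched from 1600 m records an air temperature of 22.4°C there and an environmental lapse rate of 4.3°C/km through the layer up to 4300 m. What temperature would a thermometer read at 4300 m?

10.79°C

From 1600 m to 4300 m (environmental): cools by 4.3 × 2.7 = 11.61°C, giving 10.79°C.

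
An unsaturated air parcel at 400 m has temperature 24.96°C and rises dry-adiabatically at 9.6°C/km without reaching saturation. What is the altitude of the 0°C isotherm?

Height above start = (24.96 − 0) / 9.6 = 2.6 km
Altitude = 400 m + 2600 m = 3000 m

3000 m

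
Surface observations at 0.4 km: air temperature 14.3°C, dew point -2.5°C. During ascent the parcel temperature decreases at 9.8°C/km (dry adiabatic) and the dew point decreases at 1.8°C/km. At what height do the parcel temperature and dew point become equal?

T and T_d converge at 9.8 − 1.8 = 8°C per km
Height above start = (14.3 − (-2.5)) / 8 = 2.1 km
LCL altitude = 400 m + 2100 m = 2500 m

2.5 km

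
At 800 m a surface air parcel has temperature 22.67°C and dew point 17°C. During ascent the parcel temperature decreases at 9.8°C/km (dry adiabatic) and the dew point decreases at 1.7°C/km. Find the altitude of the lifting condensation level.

T and T_d converge at 9.8 − 1.7 = 8.1°C per km
Height above start = (22.67 − 17) / 8.1 = 0.7 km
LCL altitude = 800 m + 700 m = 1500 m

1500 m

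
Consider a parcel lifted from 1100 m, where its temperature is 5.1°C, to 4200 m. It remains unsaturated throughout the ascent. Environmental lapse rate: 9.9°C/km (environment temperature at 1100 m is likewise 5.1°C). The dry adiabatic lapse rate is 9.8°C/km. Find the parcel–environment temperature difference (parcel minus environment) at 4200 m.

Parcel:
  1100 → 4200 m (dry, 9.8°C/km): ΔT = -9.8 × 3.1 = -30.38°C → T = -25.28°C
Environment:
  1100 → 4200 m (environment, 9.9°C/km): ΔT = -9.9 × 3.1 = -30.69°C → T = -25.59°C
T_parcel − T_env = -25.28 − (-25.59) = +0.31°C

+0.31°C (parcel warmer than environment)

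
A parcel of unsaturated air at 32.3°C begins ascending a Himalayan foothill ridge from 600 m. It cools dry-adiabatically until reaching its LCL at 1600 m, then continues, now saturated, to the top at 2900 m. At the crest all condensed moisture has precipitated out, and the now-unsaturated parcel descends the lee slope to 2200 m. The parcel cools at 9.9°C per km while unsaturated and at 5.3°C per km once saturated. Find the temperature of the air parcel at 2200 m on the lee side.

600 → 1600 m (dry, 9.9°C/km): ΔT = -9.9 × 1 = -9.9°C → T = 22.4°C
1600 → 2900 m (saturated, 5.3°C/km): ΔT = -5.3 × 1.3 = -6.89°C → T = 15.51°C
2900 → 2200 m (dry descent, 9.9°C/km): ΔT = +9.9 × 0.7 = +6.93°C → T = 22.44°C

22.44°C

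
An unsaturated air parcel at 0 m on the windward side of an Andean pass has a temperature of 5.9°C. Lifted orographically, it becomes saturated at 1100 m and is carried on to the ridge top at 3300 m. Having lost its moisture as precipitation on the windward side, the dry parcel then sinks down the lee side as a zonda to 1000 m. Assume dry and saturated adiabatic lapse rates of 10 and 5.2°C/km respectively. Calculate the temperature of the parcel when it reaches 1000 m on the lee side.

From 0 m to 1100 m (dry): cools by 10 × 1.1 = 11°C, giving -5.1°C.
From 1100 m to 3300 m (saturated): cools by 5.2 × 2.2 = 11.44°C, giving -16.54°C.
From 3300 m to 1000 m (dry descent): warms by 10 × 2.3 = 23°C, giving 6.46°C.

6.46°C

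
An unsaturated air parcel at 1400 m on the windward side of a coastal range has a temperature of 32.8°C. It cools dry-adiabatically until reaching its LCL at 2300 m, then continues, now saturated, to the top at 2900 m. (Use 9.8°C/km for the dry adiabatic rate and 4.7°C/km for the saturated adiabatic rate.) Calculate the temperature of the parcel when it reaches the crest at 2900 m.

21.16°C

1400 → 2300 m (dry, 9.8°C/km): ΔT = -9.8 × 0.9 = -8.82°C → T = 23.98°C
2300 → 2900 m (saturated, 4.7°C/km): ΔT = -4.7 × 0.6 = -2.82°C → T = 21.16°C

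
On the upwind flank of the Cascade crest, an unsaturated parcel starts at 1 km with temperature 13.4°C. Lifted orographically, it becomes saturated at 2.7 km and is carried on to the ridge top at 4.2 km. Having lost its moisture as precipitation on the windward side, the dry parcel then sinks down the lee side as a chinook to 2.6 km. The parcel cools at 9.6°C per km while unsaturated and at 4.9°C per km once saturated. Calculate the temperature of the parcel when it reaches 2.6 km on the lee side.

5.09°C

From 1000 m to 2700 m (dry): cools by 9.6 × 1.7 = 16.32°C, giving -2.92°C.
From 2700 m to 4200 m (saturated): cools by 4.9 × 1.5 = 7.35°C, giving -10.27°C.
From 4200 m to 2600 m (dry descent): warms by 9.6 × 1.6 = 15.36°C, giving 5.09°C.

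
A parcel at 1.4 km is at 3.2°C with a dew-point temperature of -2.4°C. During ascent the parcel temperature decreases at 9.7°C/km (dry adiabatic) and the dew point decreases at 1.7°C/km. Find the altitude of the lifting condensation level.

2.1 km

T and T_d converge at 9.7 − 1.7 = 8°C per km
Height above start = (3.2 − (-2.4)) / 8 = 0.7 km
LCL altitude = 1400 m + 700 m = 2100 m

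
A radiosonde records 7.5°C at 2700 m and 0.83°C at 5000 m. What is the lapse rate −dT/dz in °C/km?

Γ = −ΔT/Δz = (7.5 − 0.83) / (5000 − 2700) m
  = 6.67°C / 2.3 km = 2.9°C/km

2.9°C/km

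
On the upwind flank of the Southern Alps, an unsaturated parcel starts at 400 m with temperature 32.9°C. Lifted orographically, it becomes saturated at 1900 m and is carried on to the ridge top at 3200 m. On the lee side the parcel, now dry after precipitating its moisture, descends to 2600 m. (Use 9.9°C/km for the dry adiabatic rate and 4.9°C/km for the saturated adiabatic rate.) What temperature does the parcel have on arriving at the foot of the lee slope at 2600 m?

17.62°C

400 → 1900 m (dry, 9.9°C/km): ΔT = -9.9 × 1.5 = -14.85°C → T = 18.05°C
1900 → 3200 m (saturated, 4.9°C/km): ΔT = -4.9 × 1.3 = -6.37°C → T = 11.68°C
3200 → 2600 m (dry descent, 9.9°C/km): ΔT = +9.9 × 0.6 = +5.94°C → T = 17.62°C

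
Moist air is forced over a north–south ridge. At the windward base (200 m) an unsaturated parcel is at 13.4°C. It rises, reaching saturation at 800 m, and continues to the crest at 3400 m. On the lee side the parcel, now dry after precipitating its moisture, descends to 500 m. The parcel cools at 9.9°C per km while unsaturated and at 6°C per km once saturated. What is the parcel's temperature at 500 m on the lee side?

200 → 800 m (dry, 9.9°C/km): ΔT = -9.9 × 0.6 = -5.94°C → T = 7.46°C
800 → 3400 m (saturated, 6°C/km): ΔT = -6 × 2.6 = -15.6°C → T = -8.14°C
3400 → 500 m (dry descent, 9.9°C/km): ΔT = +9.9 × 2.9 = +28.71°C → T = 20.57°C

20.57°C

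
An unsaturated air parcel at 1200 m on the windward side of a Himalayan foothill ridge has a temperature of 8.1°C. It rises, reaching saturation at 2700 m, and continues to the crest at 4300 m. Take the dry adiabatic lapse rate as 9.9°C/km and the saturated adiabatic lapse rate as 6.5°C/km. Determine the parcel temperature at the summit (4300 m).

-17.15°C

1200 → 2700 m (dry, 9.9°C/km): ΔT = -9.9 × 1.5 = -14.85°C → T = -6.75°C
2700 → 4300 m (saturated, 6.5°C/km): ΔT = -6.5 × 1.6 = -10.4°C → T = -17.15°C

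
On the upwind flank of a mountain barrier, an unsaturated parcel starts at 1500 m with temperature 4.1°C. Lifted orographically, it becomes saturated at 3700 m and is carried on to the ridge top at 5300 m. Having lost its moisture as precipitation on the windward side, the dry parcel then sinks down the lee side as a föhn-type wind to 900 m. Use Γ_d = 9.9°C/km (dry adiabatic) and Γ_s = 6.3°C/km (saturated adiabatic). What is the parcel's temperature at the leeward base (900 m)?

15.8°C

From 1500 m to 3700 m (dry): cools by 9.9 × 2.2 = 21.78°C, giving -17.68°C.
From 3700 m to 5300 m (saturated): cools by 6.3 × 1.6 = 10.08°C, giving -27.76°C.
From 5300 m to 900 m (dry descent): warms by 9.9 × 4.4 = 43.56°C, giving 15.8°C.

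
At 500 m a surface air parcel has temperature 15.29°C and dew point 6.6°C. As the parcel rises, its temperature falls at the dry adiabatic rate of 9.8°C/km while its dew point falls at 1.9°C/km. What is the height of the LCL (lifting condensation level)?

T and T_d converge at 9.8 − 1.9 = 7.9°C per km
Height above start = (15.29 − 6.6) / 7.9 = 1.1 km
LCL altitude = 500 m + 1100 m = 1600 m

1600 m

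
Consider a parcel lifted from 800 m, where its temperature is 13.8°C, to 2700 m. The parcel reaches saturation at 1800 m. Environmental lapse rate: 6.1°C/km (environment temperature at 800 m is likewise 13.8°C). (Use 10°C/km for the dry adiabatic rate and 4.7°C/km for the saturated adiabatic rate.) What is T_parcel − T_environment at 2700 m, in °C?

Parcel:
  800–1800 m, dry: Δz = 1 km ⇒ ΔT = -10°C; T = 3.8°C
  1800–2700 m, saturated: Δz = 0.9 km ⇒ ΔT = -4.23°C; T = -0.43°C
Environment:
  800–2700 m, environment: Δz = 1.9 km ⇒ ΔT = -11.59°C; T = 2.21°C
T_parcel − T_env = -0.43 − 2.21 = -2.64°C

-2.64°C (parcel cooler than environment)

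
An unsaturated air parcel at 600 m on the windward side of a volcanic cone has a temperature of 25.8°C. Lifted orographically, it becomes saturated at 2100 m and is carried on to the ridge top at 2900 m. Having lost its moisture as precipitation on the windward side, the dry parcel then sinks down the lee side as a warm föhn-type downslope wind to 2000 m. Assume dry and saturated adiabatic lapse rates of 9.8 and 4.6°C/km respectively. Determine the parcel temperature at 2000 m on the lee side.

16.24°C

600 → 2100 m (dry, 9.8°C/km): ΔT = -9.8 × 1.5 = -14.7°C → T = 11.1°C
2100 → 2900 m (saturated, 4.6°C/km): ΔT = -4.6 × 0.8 = -3.68°C → T = 7.42°C
2900 → 2000 m (dry descent, 9.8°C/km): ΔT = +9.8 × 0.9 = +8.82°C → T = 16.24°C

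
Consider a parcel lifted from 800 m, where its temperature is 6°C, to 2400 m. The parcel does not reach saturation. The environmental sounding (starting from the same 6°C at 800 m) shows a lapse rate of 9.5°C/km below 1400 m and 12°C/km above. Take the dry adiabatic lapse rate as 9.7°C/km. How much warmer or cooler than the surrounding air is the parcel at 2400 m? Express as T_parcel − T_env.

Parcel:
  Dry to 2400 m: -9.7 × 1.6 km = -15.52°C, so T = -9.52°C.
Environment:
  Environment, lower layer to 1400 m: -9.5 × 0.6 km = -5.7°C, so T = 0.3°C.
  Environment, upper layer to 2400 m: -12 × 1 km = -12°C, so T = -11.7°C.
T_parcel − T_env = -9.52 − (-11.7) = +2.18°C

+2.18°C (parcel warmer than environment)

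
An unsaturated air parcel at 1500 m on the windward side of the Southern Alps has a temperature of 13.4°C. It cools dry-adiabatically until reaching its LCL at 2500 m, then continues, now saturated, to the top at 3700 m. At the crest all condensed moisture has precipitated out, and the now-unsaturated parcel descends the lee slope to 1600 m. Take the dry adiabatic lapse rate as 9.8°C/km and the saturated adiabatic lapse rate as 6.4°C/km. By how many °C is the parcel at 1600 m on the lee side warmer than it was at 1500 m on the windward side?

+3.1°C

1500–2500 m, dry: Δz = 1 km ⇒ ΔT = -9.8°C; T = 3.6°C
2500–3700 m, saturated: Δz = 1.2 km ⇒ ΔT = -7.68°C; T = -4.08°C
3700–1600 m, dry descent: Δz = 2.1 km ⇒ ΔT = +20.58°C; T = 16.5°C
Net change vs windward start: 16.5 − 13.4 = +3.1°C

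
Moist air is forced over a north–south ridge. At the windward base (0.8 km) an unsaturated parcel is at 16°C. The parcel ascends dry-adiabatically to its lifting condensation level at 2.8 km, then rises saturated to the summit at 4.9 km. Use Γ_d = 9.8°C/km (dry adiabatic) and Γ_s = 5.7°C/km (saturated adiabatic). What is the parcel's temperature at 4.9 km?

800 → 2800 m (dry, 9.8°C/km): ΔT = -9.8 × 2 = -19.6°C → T = -3.6°C
2800 → 4900 m (saturated, 5.7°C/km): ΔT = -5.7 × 2.1 = -11.97°C → T = -15.57°C

-15.57°C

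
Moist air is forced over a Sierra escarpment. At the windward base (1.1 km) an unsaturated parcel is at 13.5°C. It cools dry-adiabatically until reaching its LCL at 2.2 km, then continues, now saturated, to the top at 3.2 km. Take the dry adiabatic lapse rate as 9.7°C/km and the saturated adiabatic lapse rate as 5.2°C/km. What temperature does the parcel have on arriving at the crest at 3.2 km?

From 1100 m to 2200 m (dry): cools by 9.7 × 1.1 = 10.67°C, giving 2.83°C.
From 2200 m to 3200 m (saturated): cools by 5.2 × 1 = 5.2°C, giving -2.37°C.

-2.37°C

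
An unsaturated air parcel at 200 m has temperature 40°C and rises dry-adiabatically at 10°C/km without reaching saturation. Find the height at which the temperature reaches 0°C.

4200 m

Height above start = (40 − 0) / 10 = 4 km
Altitude = 200 m + 4000 m = 4200 m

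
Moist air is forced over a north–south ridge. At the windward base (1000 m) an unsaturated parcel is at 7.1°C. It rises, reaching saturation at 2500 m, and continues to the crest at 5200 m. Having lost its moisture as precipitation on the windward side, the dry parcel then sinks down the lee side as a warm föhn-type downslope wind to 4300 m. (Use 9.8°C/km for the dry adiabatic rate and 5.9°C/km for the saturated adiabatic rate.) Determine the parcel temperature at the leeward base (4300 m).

-14.71°C

1000–2500 m, dry: Δz = 1.5 km ⇒ ΔT = -14.7°C; T = -7.6°C
2500–5200 m, saturated: Δz = 2.7 km ⇒ ΔT = -15.93°C; T = -23.53°C
5200–4300 m, dry descent: Δz = 0.9 km ⇒ ΔT = +8.82°C; T = -14.71°C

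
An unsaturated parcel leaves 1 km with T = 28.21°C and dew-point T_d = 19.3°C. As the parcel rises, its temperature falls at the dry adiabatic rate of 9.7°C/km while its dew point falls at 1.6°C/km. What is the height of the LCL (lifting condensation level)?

2.1 km

T and T_d converge at 9.7 − 1.6 = 8.1°C per km
Height above start = (28.21 − 19.3) / 8.1 = 1.1 km
LCL altitude = 1000 m + 1100 m = 2100 m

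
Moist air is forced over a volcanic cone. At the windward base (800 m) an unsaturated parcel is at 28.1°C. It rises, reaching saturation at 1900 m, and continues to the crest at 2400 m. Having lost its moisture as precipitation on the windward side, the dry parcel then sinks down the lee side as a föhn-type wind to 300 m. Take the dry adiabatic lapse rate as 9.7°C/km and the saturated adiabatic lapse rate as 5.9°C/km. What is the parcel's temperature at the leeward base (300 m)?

800–1900 m, dry: Δz = 1.1 km ⇒ ΔT = -10.67°C; T = 17.43°C
1900–2400 m, saturated: Δz = 0.5 km ⇒ ΔT = -2.95°C; T = 14.48°C
2400–300 m, dry descent: Δz = 2.1 km ⇒ ΔT = +20.37°C; T = 34.85°C

34.85°C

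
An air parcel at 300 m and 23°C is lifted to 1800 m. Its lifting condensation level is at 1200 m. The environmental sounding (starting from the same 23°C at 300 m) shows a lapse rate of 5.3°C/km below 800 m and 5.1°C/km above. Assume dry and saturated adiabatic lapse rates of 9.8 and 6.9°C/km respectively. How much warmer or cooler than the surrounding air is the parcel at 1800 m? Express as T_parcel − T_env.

-5.21°C (parcel cooler than environment)

Parcel:
  Dry to 1200 m: -9.8 × 0.9 km = -8.82°C, so T = 14.18°C.
  Saturated to 1800 m: -6.9 × 0.6 km = -4.14°C, so T = 10.04°C.
Environment:
  Environment, lower layer to 800 m: -5.3 × 0.5 km = -2.65°C, so T = 20.35°C.
  Environment, upper layer to 1800 m: -5.1 × 1 km = -5.1°C, so T = 15.25°C.
T_parcel − T_env = 10.04 − 15.25 = -5.21°C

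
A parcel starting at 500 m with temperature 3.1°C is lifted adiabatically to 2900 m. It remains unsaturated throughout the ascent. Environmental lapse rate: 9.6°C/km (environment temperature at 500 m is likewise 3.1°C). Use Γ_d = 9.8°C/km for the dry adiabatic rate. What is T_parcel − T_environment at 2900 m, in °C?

Parcel:
  Dry to 2900 m: -9.8 × 2.4 km = -23.52°C, so T = -20.42°C.
Environment:
  Environment to 2900 m: -9.6 × 2.4 km = -23.04°C, so T = -19.94°C.
T_parcel − T_env = -20.42 − (-19.94) = -0.48°C

-0.48°C (parcel cooler than environment)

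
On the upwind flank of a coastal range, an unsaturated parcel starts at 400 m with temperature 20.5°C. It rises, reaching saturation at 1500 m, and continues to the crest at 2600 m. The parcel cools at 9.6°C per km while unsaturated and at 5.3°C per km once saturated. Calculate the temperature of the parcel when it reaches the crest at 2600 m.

4.11°C

From 400 m to 1500 m (dry): cools by 9.6 × 1.1 = 10.56°C, giving 9.94°C.
From 1500 m to 2600 m (saturated): cools by 5.3 × 1.1 = 5.83°C, giving 4.11°C.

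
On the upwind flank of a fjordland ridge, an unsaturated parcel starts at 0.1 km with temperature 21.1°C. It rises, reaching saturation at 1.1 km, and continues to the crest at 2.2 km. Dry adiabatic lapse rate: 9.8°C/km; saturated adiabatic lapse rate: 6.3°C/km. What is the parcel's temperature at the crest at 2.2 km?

Dry to 1100 m: -9.8 × 1 km = -9.8°C, so T = 11.3°C.
Saturated to 2200 m: -6.3 × 1.1 km = -6.93°C, so T = 4.37°C.

4.37°C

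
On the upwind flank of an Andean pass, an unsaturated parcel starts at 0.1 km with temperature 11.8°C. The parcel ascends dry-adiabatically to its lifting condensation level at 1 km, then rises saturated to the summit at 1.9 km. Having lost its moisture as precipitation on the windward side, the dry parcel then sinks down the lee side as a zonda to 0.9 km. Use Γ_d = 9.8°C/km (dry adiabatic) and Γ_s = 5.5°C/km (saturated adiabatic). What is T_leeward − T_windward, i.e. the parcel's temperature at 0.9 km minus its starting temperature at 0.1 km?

-3.97°C

From 100 m to 1000 m (dry): cools by 9.8 × 0.9 = 8.82°C, giving 2.98°C.
From 1000 m to 1900 m (saturated): cools by 5.5 × 0.9 = 4.95°C, giving -1.97°C.
From 1900 m to 900 m (dry descent): warms by 9.8 × 1 = 9.8°C, giving 7.83°C.
Net change vs windward start: 7.83 − 11.8 = -3.97°C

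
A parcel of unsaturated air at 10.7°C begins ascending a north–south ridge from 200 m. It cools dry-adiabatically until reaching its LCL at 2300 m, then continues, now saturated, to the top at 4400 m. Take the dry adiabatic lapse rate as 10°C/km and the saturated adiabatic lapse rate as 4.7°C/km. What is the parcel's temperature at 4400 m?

From 200 m to 2300 m (dry): cools by 10 × 2.1 = 21°C, giving -10.3°C.
From 2300 m to 4400 m (saturated): cools by 4.7 × 2.1 = 9.87°C, giving -20.17°C.

-20.17°C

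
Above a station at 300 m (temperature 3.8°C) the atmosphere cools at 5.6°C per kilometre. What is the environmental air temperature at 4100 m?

-17.48°C

Environmental to 4100 m: -5.6 × 3.8 km = -21.28°C, so T = -17.48°C.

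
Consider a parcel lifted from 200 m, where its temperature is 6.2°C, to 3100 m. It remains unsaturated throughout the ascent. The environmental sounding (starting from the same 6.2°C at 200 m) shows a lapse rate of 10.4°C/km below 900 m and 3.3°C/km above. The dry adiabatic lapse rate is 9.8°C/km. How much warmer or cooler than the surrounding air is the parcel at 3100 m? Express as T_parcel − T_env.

-13.88°C (parcel cooler than environment)

Parcel:
  Dry to 3100 m: -9.8 × 2.9 km = -28.42°C, so T = -22.22°C.
Environment:
  Environment, lower layer to 900 m: -10.4 × 0.7 km = -7.28°C, so T = -1.08°C.
  Environment, upper layer to 3100 m: -3.3 × 2.2 km = -7.26°C, so T = -8.34°C.
T_parcel − T_env = -22.22 − (-8.34) = -13.88°C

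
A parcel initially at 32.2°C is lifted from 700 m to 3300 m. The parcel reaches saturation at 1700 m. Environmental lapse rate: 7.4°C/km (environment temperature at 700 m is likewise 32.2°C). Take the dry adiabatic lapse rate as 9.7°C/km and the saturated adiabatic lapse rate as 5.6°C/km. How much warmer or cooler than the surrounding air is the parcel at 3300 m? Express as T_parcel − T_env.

Parcel:
  Dry to 1700 m: -9.7 × 1 km = -9.7°C, so T = 22.5°C.
  Saturated to 3300 m: -5.6 × 1.6 km = -8.96°C, so T = 13.54°C.
Environment:
  Environment to 3300 m: -7.4 × 2.6 km = -19.24°C, so T = 12.96°C.
T_parcel − T_env = 13.54 − 12.96 = +0.58°C

+0.58°C (parcel warmer than environment)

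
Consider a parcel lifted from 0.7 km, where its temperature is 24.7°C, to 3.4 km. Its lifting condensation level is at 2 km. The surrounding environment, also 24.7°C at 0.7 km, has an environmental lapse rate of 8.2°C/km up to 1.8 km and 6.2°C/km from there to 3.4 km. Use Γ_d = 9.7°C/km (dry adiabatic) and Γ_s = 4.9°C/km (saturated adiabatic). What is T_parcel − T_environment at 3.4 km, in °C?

-0.53°C (parcel cooler than environment)

Parcel:
  700–2000 m, dry: Δz = 1.3 km ⇒ ΔT = -12.61°C; T = 12.09°C
  2000–3400 m, saturated: Δz = 1.4 km ⇒ ΔT = -6.86°C; T = 5.23°C
Environment:
  700–1800 m, environment, lower layer: Δz = 1.1 km ⇒ ΔT = -9.02°C; T = 15.68°C
  1800–3400 m, environment, upper layer: Δz = 1.6 km ⇒ ΔT = -9.92°C; T = 5.76°C
T_parcel − T_env = 5.23 − 5.76 = -0.53°C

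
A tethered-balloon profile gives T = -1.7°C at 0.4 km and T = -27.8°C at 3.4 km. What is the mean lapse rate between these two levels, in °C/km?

8.7°C/km

Γ = −ΔT/Δz = (-1.7 − (-27.8)) / (3400 − 400) m
  = 26.1°C / 3 km = 8.7°C/km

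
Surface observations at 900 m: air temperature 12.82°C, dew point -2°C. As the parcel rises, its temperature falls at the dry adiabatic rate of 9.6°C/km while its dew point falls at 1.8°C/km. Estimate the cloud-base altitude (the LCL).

2800 m

T and T_d converge at 9.6 − 1.8 = 7.8°C per km
Height above start = (12.82 − (-2)) / 7.8 = 1.9 km
LCL altitude = 900 m + 1900 m = 2800 m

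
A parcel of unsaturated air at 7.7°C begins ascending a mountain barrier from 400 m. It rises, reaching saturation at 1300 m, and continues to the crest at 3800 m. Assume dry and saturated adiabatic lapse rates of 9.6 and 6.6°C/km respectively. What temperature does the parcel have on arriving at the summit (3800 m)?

-17.44°C

From 400 m to 1300 m (dry): cools by 9.6 × 0.9 = 8.64°C, giving -0.94°C.
From 1300 m to 3800 m (saturated): cools by 6.6 × 2.5 = 16.5°C, giving -17.44°C.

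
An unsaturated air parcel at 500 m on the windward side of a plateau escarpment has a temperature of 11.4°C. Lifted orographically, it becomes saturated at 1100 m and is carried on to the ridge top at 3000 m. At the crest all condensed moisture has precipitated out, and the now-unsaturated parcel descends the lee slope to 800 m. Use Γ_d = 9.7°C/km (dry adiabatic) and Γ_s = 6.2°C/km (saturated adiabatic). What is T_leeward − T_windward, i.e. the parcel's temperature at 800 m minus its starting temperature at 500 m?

+3.74°C

500–1100 m, dry: Δz = 0.6 km ⇒ ΔT = -5.82°C; T = 5.58°C
1100–3000 m, saturated: Δz = 1.9 km ⇒ ΔT = -11.78°C; T = -6.2°C
3000–800 m, dry descent: Δz = 2.2 km ⇒ ΔT = +21.34°C; T = 15.14°C
Net change vs windward start: 15.14 − 11.4 = +3.74°C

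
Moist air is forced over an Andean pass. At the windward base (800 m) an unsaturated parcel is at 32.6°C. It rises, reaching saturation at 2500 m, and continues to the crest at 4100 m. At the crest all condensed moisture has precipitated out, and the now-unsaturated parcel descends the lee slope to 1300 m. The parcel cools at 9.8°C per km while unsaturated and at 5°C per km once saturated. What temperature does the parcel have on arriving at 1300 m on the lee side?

Dry to 2500 m: -9.8 × 1.7 km = -16.66°C, so T = 15.94°C.
Saturated to 4100 m: -5 × 1.6 km = -8°C, so T = 7.94°C.
Dry descent to 1300 m: +9.8 × 2.8 km = +27.44°C, so T = 35.38°C.

35.38°C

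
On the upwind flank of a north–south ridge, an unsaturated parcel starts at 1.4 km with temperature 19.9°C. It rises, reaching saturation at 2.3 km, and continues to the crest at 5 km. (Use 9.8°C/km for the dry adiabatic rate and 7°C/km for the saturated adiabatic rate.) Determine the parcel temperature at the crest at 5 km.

1400–2300 m, dry: Δz = 0.9 km ⇒ ΔT = -8.82°C; T = 11.08°C
2300–5000 m, saturated: Δz = 2.7 km ⇒ ΔT = -18.9°C; T = -7.82°C

-7.82°C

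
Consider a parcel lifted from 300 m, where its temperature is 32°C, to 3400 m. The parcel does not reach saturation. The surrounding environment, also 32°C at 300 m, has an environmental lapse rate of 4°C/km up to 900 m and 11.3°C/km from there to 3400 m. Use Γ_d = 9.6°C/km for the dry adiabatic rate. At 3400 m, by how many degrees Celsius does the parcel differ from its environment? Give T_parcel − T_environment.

+0.89°C (parcel warmer than environment)

Parcel:
  300–3400 m, dry: Δz = 3.1 km ⇒ ΔT = -29.76°C; T = 2.24°C
Environment:
  300–900 m, environment, lower layer: Δz = 0.6 km ⇒ ΔT = -2.4°C; T = 29.6°C
  900–3400 m, environment, upper layer: Δz = 2.5 km ⇒ ΔT = -28.25°C; T = 1.35°C
T_parcel − T_env = 2.24 − 1.35 = +0.89°C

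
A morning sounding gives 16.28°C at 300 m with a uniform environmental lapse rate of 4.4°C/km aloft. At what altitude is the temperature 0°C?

Height above start = (16.28 − 0) / 4.4 = 3.7 km
Altitude = 300 m + 3700 m = 4000 m

4000 m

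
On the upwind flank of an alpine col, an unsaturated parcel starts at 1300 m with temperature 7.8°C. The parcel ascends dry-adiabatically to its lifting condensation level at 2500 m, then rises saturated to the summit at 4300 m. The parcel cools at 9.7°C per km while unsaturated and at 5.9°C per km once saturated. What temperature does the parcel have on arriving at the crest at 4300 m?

From 1300 m to 2500 m (dry): cools by 9.7 × 1.2 = 11.64°C, giving -3.84°C.
From 2500 m to 4300 m (saturated): cools by 5.9 × 1.8 = 10.62°C, giving -14.46°C.

-14.46°C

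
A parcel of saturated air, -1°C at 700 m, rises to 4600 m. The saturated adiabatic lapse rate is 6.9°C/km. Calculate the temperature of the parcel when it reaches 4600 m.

-27.91°C

700–4600 m, saturated adiabatic: Δz = 3.9 km ⇒ ΔT = -26.91°C; T = -27.91°C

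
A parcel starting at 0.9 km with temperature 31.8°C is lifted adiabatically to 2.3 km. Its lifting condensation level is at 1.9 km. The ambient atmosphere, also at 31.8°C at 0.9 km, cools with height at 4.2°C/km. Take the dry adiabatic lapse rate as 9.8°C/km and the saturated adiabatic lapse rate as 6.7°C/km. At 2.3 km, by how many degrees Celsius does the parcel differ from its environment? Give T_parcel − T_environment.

Parcel:
  From 900 m to 1900 m (dry): cools by 9.8 × 1 = 9.8°C, giving 22°C.
  From 1900 m to 2300 m (saturated): cools by 6.7 × 0.4 = 2.68°C, giving 19.32°C.
Environment:
  From 900 m to 2300 m (environment): cools by 4.2 × 1.4 = 5.88°C, giving 25.92°C.
T_parcel − T_env = 19.32 − 25.92 = -6.6°C

-6.6°C (parcel cooler than environment)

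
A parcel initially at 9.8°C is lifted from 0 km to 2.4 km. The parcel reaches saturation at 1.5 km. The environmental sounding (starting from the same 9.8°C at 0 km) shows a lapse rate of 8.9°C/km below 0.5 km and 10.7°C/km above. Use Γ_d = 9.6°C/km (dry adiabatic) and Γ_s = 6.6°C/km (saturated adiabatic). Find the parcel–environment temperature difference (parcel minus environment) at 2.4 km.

+4.44°C (parcel warmer than environment)

Parcel:
  0–1500 m, dry: Δz = 1.5 km ⇒ ΔT = -14.4°C; T = -4.6°C
  1500–2400 m, saturated: Δz = 0.9 km ⇒ ΔT = -5.94°C; T = -10.54°C
Environment:
  0–500 m, environment, lower layer: Δz = 0.5 km ⇒ ΔT = -4.45°C; T = 5.35°C
  500–2400 m, environment, upper layer: Δz = 1.9 km ⇒ ΔT = -20.33°C; T = -14.98°C
T_parcel − T_env = -10.54 − (-14.98) = +4.44°C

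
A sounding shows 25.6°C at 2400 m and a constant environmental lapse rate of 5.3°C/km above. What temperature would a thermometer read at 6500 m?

Environmental to 6500 m: -5.3 × 4.1 km = -21.73°C, so T = 3.87°C.

3.87°C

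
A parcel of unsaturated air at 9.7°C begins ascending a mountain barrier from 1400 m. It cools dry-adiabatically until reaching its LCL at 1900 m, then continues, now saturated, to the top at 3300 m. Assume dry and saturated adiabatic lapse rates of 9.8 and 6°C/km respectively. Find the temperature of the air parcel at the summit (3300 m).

-3.6°C

Dry to 1900 m: -9.8 × 0.5 km = -4.9°C, so T = 4.8°C.
Saturated to 3300 m: -6 × 1.4 km = -8.4°C, so T = -3.6°C.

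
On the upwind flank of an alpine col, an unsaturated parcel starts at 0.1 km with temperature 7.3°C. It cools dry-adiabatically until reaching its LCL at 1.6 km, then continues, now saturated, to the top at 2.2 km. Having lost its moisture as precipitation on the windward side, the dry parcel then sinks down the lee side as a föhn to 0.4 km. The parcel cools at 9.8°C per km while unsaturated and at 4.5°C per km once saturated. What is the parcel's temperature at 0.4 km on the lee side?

7.54°C

100 → 1600 m (dry, 9.8°C/km): ΔT = -9.8 × 1.5 = -14.7°C → T = -7.4°C
1600 → 2200 m (saturated, 4.5°C/km): ΔT = -4.5 × 0.6 = -2.7°C → T = -10.1°C
2200 → 400 m (dry descent, 9.8°C/km): ΔT = +9.8 × 1.8 = +17.64°C → T = 7.54°C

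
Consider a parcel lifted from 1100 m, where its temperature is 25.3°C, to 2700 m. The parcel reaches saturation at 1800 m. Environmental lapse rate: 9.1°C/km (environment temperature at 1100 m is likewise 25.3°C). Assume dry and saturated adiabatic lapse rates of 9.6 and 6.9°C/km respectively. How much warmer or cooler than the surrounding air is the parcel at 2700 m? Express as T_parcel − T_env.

+1.63°C (parcel warmer than environment)

Parcel:
  From 1100 m to 1800 m (dry): cools by 9.6 × 0.7 = 6.72°C, giving 18.58°C.
  From 1800 m to 2700 m (saturated): cools by 6.9 × 0.9 = 6.21°C, giving 12.37°C.
Environment:
  From 1100 m to 2700 m (environment): cools by 9.1 × 1.6 = 14.56°C, giving 10.74°C.
T_parcel − T_env = 12.37 − 10.74 = +1.63°C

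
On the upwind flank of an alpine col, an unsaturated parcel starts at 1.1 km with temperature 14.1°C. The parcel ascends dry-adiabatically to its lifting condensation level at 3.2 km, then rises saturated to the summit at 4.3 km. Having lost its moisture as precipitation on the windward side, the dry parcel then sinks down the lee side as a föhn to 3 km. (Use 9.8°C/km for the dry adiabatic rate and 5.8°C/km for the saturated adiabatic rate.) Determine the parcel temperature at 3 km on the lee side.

1100 → 3200 m (dry, 9.8°C/km): ΔT = -9.8 × 2.1 = -20.58°C → T = -6.48°C
3200 → 4300 m (saturated, 5.8°C/km): ΔT = -5.8 × 1.1 = -6.38°C → T = -12.86°C
4300 → 3000 m (dry descent, 9.8°C/km): ΔT = +9.8 × 1.3 = +12.74°C → T = -0.12°C

-0.12°C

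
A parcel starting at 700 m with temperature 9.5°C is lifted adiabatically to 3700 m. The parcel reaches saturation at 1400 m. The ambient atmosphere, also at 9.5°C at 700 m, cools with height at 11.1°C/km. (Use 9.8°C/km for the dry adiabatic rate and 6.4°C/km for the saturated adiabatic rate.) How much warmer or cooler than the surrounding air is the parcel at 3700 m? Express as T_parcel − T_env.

+11.72°C (parcel warmer than environment)

Parcel:
  From 700 m to 1400 m (dry): cools by 9.8 × 0.7 = 6.86°C, giving 2.64°C.
  From 1400 m to 3700 m (saturated): cools by 6.4 × 2.3 = 14.72°C, giving -12.08°C.
Environment:
  From 700 m to 3700 m (environment): cools by 11.1 × 3 = 33.3°C, giving -23.8°C.
T_parcel − T_env = -12.08 − (-23.8) = +11.72°C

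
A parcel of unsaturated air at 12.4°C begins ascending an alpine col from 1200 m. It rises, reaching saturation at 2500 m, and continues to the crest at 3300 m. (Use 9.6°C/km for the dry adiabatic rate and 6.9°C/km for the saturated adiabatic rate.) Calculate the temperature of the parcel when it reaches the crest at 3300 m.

1200–2500 m, dry: Δz = 1.3 km ⇒ ΔT = -12.48°C; T = -0.08°C
2500–3300 m, saturated: Δz = 0.8 km ⇒ ΔT = -5.52°C; T = -5.6°C

-5.6°C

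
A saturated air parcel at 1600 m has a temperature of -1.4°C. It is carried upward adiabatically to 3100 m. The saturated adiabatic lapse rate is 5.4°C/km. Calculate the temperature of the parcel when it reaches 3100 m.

-9.5°C

Saturated adiabatic to 3100 m: -5.4 × 1.5 km = -8.1°C, so T = -9.5°C.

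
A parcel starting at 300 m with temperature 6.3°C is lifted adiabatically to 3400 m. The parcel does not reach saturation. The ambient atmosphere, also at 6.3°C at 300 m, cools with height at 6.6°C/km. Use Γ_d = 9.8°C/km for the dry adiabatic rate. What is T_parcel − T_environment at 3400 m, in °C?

-9.92°C (parcel cooler than environment)

Parcel:
  300 → 3400 m (dry, 9.8°C/km): ΔT = -9.8 × 3.1 = -30.38°C → T = -24.08°C
Environment:
  300 → 3400 m (environment, 6.6°C/km): ΔT = -6.6 × 3.1 = -20.46°C → T = -14.16°C
T_parcel − T_env = -24.08 − (-14.16) = -9.92°C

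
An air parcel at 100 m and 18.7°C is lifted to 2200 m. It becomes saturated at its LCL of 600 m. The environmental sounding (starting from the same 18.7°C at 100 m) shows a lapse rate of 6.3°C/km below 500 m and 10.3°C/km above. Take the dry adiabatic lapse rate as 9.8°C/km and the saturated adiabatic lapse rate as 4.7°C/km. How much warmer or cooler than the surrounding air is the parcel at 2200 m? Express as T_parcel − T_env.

+7.61°C (parcel warmer than environment)

Parcel:
  100 → 600 m (dry, 9.8°C/km): ΔT = -9.8 × 0.5 = -4.9°C → T = 13.8°C
  600 → 2200 m (saturated, 4.7°C/km): ΔT = -4.7 × 1.6 = -7.52°C → T = 6.28°C
Environment:
  100 → 500 m (environment, lower layer, 6.3°C/km): ΔT = -6.3 × 0.4 = -2.52°C → T = 16.18°C
  500 → 2200 m (environment, upper layer, 10.3°C/km): ΔT = -10.3 × 1.7 = -17.51°C → T = -1.33°C
T_parcel − T_env = 6.28 − (-1.33) = +7.61°C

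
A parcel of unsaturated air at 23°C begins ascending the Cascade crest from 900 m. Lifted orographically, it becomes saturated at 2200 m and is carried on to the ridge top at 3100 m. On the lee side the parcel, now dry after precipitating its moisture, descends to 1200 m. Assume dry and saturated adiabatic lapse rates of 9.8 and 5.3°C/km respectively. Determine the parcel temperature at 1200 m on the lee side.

24.11°C

900 → 2200 m (dry, 9.8°C/km): ΔT = -9.8 × 1.3 = -12.74°C → T = 10.26°C
2200 → 3100 m (saturated, 5.3°C/km): ΔT = -5.3 × 0.9 = -4.77°C → T = 5.49°C
3100 → 1200 m (dry descent, 9.8°C/km): ΔT = +9.8 × 1.9 = +18.62°C → T = 24.11°C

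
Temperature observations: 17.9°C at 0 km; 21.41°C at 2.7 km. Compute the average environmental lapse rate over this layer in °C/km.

-1.3°C/km

Γ = −ΔT/Δz = (17.9 − 21.41) / (2700 − 0) m
  = -3.51°C / 2.7 km = -1.3°C/km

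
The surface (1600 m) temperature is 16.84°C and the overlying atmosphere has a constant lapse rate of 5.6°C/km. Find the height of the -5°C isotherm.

Height above start = (16.84 − (-5)) / 5.6 = 3.9 km
Altitude = 1600 m + 3900 m = 5500 m

5500 m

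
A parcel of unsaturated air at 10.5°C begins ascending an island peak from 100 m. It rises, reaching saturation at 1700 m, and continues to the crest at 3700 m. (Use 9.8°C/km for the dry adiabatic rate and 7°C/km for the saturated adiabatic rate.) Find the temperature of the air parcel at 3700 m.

100 → 1700 m (dry, 9.8°C/km): ΔT = -9.8 × 1.6 = -15.68°C → T = -5.18°C
1700 → 3700 m (saturated, 7°C/km): ΔT = -7 × 2 = -14°C → T = -19.18°C

-19.18°C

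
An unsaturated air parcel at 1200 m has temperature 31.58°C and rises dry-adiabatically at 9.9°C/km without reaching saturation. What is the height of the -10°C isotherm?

Height above start = (31.58 − (-10)) / 9.9 = 4.2 km
Altitude = 1200 m + 4200 m = 5400 m

5400 m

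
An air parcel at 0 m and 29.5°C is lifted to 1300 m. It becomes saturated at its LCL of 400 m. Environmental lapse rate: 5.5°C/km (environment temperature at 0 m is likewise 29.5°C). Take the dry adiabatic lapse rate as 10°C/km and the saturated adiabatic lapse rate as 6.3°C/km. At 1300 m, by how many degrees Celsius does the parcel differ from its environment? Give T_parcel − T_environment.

-2.52°C (parcel cooler than environment)

Parcel:
  0 → 400 m (dry, 10°C/km): ΔT = -10 × 0.4 = -4°C → T = 25.5°C
  400 → 1300 m (saturated, 6.3°C/km): ΔT = -6.3 × 0.9 = -5.67°C → T = 19.83°C
Environment:
  0 → 1300 m (environment, 5.5°C/km): ΔT = -5.5 × 1.3 = -7.15°C → T = 22.35°C
T_parcel − T_env = 19.83 − 22.35 = -2.52°C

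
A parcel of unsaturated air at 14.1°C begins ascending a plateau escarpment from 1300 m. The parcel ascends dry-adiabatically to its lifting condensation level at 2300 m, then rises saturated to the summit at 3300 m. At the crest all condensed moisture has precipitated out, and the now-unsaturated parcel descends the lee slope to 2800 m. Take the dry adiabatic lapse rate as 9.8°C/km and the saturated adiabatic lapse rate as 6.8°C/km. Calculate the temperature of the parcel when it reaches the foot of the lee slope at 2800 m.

2.4°C

From 1300 m to 2300 m (dry): cools by 9.8 × 1 = 9.8°C, giving 4.3°C.
From 2300 m to 3300 m (saturated): cools by 6.8 × 1 = 6.8°C, giving -2.5°C.
From 3300 m to 2800 m (dry descent): warms by 9.8 × 0.5 = 4.9°C, giving 2.4°C.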